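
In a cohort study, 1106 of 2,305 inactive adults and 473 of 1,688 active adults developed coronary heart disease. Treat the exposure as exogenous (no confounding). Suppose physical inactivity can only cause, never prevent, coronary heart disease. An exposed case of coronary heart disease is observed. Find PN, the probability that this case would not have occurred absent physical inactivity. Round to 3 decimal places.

PN ≈ 0.416

p₁ = P(outcome | exposed) = 1106/2305 = 0.47983
p₀ = P(outcome | unexposed) = 473/1688 = 0.28021
Under exogeneity and monotonicity, PN = (p₁ − p₀) / p₁.
PN = (0.47983 − 0.28021) / 0.47983 = 0.19961 / 0.47983 ≈ 0.4160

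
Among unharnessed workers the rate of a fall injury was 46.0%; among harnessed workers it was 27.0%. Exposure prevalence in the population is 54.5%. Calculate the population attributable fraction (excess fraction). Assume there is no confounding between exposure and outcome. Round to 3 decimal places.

PAF ≈ 0.277

p₁ = 0.46, p₀ = 0.27.
Overall risk P(Y=1) = π·p₁ + (1−π)·p₀ = 0.545×0.46 + 0.455×0.27 = 0.37355.
Under exogeneity, PAF = [P(Y=1) − p₀] / P(Y=1).
PAF = (0.37355 − 0.27) / 0.37355 ≈ 0.2772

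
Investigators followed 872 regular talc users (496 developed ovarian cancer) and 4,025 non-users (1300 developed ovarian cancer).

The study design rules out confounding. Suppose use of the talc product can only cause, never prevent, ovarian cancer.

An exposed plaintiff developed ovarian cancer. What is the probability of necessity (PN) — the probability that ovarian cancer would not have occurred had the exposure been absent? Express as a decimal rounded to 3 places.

p₁ = P(outcome | exposed) = 496/872 = 0.56881
p₀ = P(outcome | unexposed) = 1300/4025 = 0.32298
Under exogeneity and monotonicity, PN = (p₁ − p₀) / p₁.
PN = (0.56881 − 0.32298) / 0.56881 = 0.24583 / 0.56881 ≈ 0.4322

PN ≈ 0.432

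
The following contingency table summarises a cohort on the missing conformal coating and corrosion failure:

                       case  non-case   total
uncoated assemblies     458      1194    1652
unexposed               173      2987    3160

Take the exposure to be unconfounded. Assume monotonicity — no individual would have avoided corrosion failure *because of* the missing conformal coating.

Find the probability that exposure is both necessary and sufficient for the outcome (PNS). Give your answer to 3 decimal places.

p₁ = P(outcome | exposed) = 458/1652 = 0.27724
p₀ = P(outcome | unexposed) = 173/3160 = 0.054747
Under exogeneity and monotonicity, PNS = p₁ − p₀.
PNS = 0.27724 − 0.054747 = 0.22249

PNS ≈ 0.222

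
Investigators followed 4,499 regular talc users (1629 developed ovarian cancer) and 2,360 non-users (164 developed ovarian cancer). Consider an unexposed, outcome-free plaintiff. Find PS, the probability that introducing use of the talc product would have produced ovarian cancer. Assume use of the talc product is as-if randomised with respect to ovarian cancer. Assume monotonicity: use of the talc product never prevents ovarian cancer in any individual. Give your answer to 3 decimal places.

PS ≈ 0.314

p₁ = P(outcome | exposed) = 1629/4499 = 0.36208
p₀ = P(outcome | unexposed) = 164/2360 = 0.069492
Under exogeneity and monotonicity, PS = (p₁ − p₀) / (1 − p₀).
PS = (0.36208 − 0.069492) / (1 − 0.069492) = 0.29259 / 0.93051 ≈ 0.3144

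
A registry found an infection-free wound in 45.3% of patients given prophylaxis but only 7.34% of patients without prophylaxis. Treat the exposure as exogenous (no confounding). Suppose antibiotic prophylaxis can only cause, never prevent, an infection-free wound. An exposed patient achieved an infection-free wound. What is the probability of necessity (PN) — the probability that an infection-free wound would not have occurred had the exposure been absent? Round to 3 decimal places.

PN ≈ 0.838

p₁ = 0.453, p₀ = 0.0734.
Under exogeneity and monotonicity, PN = (p₁ − p₀) / p₁.
PN = (0.453 − 0.0734) / 0.453 = 0.3796 / 0.453 ≈ 0.8380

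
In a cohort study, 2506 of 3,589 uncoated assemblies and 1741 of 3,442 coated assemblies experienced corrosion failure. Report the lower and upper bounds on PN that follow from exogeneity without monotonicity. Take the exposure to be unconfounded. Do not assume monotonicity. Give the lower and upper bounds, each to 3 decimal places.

p₁ = P(outcome | exposed) = 2506/3589 = 0.69824
p₀ = P(outcome | unexposed) = 1741/3442 = 0.50581
Under exogeneity alone the bounds on PN are max{0,(p₁−p₀)/p₁} ≤ PN ≤ min{1,(1−p₀)/p₁}.
  lower = (p₁ − p₀)/p₁ = 0.19243 / 0.69824 ≈ 0.2756
  upper = min{1, (1 − p₀)/p₁} = 0.49419 / 0.69824 ≈ 0.7078

0.276 ≤ PN ≤ 0.708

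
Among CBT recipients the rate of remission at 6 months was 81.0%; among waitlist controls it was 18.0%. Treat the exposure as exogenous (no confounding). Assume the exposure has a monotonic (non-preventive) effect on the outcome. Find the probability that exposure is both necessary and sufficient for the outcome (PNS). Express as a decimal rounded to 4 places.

p₁ = 0.81, p₀ = 0.18.
Under exogeneity and monotonicity, PNS = p₁ − p₀.
PNS = 0.81 − 0.18 = 0.63

PNS ≈ 0.6300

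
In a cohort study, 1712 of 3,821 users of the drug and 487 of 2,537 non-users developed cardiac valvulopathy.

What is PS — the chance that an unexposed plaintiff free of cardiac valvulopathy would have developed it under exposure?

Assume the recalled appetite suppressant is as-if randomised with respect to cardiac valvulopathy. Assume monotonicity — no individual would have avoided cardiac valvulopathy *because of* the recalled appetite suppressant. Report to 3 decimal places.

p₁ = P(outcome | exposed) = 1712/3821 = 0.44805
p₀ = P(outcome | unexposed) = 487/2537 = 0.19196
Under exogeneity and monotonicity, PS = (p₁ − p₀) / (1 − p₀).
PS = (0.44805 − 0.19196) / (1 − 0.19196) = 0.25609 / 0.80804 ≈ 0.3169

PS ≈ 0.317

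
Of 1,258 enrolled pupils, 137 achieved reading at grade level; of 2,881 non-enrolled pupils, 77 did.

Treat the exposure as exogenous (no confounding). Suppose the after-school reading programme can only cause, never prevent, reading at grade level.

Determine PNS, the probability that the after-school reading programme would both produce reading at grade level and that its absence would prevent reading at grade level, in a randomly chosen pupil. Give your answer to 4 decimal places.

p₁ = P(outcome | exposed) = 137/1258 = 0.1089
p₀ = P(outcome | unexposed) = 77/2881 = 0.026727
Under exogeneity and monotonicity, PNS = p₁ − p₀.
PNS = 0.1089 − 0.026727 = 0.082176

PNS ≈ 0.0822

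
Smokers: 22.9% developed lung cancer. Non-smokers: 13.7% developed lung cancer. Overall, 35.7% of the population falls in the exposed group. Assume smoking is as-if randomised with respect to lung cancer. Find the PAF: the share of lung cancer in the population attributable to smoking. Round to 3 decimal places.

PAF ≈ 0.193

p₁ = 0.229, p₀ = 0.137.
Overall risk P(Y=1) = π·p₁ + (1−π)·p₀ = 0.357×0.229 + 0.643×0.137 = 0.16984.
Under exogeneity, PAF = [P(Y=1) − p₀] / P(Y=1).
PAF = (0.16984 − 0.137) / 0.16984 ≈ 0.1934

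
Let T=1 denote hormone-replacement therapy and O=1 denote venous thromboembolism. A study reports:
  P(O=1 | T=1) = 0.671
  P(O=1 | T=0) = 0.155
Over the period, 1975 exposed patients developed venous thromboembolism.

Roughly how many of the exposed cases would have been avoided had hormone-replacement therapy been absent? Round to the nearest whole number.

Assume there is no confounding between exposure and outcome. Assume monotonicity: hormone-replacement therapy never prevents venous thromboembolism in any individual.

Let p₁ = 0.671, p₀ = 0.155.
PN = (p₁ − p₀)/p₁ = (0.671 − 0.155) / 0.671 ≈ 0.76900.
Attributable cases ≈ PN × (exposed cases) = 0.76900 × 1975 ≈ 1518.78.

about 1519 cases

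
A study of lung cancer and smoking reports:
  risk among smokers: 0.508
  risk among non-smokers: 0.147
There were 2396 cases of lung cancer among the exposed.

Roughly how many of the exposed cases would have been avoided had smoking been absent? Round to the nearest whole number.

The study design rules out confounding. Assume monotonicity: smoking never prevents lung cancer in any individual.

Let p₁ = 0.508, p₀ = 0.147.
PN = (p₁ − p₀)/p₁ = (0.508 − 0.147) / 0.508 ≈ 0.71063.
Attributable cases ≈ PN × (exposed cases) = 0.71063 × 2396 ≈ 1702.67.

about 1703 cases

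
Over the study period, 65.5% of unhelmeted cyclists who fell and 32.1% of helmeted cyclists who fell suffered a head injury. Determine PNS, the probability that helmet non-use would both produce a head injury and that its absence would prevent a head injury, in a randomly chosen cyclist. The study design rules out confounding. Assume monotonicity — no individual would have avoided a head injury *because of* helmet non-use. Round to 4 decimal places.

p₁ = 0.655, p₀ = 0.321.
Under exogeneity and monotonicity, PNS = p₁ − p₀.
PNS = 0.655 − 0.321 = 0.334

PNS ≈ 0.3340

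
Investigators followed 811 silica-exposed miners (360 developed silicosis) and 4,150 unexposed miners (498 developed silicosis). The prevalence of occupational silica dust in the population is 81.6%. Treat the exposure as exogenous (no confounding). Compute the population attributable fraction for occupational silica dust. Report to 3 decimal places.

p₁ = P(outcome | exposed) = 360/811 = 0.4439
p₀ = P(outcome | unexposed) = 498/4150 = 0.12
Overall risk P(Y=1) = π·p₁ + (1−π)·p₀ = 0.816×0.4439 + 0.184×0.12 = 0.3843.
Under exogeneity, PAF = [P(Y=1) − p₀] / P(Y=1).
PAF = (0.3843 − 0.12) / 0.3843 ≈ 0.6877

PAF ≈ 0.688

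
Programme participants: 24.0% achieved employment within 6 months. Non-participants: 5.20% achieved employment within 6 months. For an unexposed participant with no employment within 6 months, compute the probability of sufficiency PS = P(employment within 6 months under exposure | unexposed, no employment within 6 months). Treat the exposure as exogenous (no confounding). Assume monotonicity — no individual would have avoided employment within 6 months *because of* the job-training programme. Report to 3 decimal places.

PS ≈ 0.198

p₁ = 0.24, p₀ = 0.052.
Under exogeneity and monotonicity, PS = (p₁ − p₀) / (1 − p₀).
PS = (0.24 − 0.052) / (1 − 0.052) = 0.188 / 0.948 ≈ 0.1983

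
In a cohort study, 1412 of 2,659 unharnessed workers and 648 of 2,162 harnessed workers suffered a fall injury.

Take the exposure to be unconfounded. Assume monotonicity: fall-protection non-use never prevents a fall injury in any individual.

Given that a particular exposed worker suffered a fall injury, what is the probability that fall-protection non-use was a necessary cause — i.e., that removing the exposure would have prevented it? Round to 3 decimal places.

p₁ = P(outcome | exposed) = 1412/2659 = 0.53103
p₀ = P(outcome | unexposed) = 648/2162 = 0.29972
Under exogeneity and monotonicity, PN = (p₁ − p₀) / p₁.
PN = (0.53103 − 0.29972) / 0.53103 = 0.2313 / 0.53103 ≈ 0.4356

PN ≈ 0.436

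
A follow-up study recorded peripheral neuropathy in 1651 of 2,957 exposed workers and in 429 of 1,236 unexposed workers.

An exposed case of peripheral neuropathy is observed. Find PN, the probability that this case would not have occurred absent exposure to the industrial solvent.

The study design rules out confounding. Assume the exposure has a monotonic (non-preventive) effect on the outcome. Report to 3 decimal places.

PN ≈ 0.378

p₁ = P(outcome | exposed) = 1651/2957 = 0.55834
p₀ = P(outcome | unexposed) = 429/1236 = 0.34709
Under exogeneity and monotonicity, PN = (p₁ − p₀) / p₁.
PN = (0.55834 − 0.34709) / 0.55834 = 0.21125 / 0.55834 ≈ 0.3784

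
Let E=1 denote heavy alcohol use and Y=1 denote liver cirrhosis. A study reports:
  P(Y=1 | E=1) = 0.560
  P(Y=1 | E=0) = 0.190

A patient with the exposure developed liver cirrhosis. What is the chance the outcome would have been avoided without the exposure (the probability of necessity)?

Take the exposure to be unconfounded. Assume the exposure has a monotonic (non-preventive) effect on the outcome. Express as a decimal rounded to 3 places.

PN ≈ 0.661

Let p₁ = 0.56, p₀ = 0.19.
Under exogeneity and monotonicity, PN = (p₁ − p₀) / p₁.
PN = (0.56 − 0.19) / 0.56 = 0.37 / 0.56 ≈ 0.6607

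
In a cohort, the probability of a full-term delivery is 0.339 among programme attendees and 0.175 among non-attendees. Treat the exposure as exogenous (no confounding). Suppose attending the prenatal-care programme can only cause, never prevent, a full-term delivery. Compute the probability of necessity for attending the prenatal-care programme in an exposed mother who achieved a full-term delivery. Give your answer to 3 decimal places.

PN ≈ 0.484

Let p₁ = 0.339, p₀ = 0.175.
Under exogeneity and monotonicity, PN = (p₁ − p₀) / p₁.
PN = (0.339 − 0.175) / 0.339 = 0.164 / 0.339 ≈ 0.4838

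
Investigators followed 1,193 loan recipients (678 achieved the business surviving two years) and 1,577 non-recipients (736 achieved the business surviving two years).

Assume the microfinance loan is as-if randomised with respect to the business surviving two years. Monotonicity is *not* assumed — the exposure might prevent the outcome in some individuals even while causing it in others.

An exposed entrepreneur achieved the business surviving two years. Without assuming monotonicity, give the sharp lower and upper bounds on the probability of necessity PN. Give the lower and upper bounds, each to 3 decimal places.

p₁ = P(outcome | exposed) = 678/1193 = 0.56832
p₀ = P(outcome | unexposed) = 736/1577 = 0.46671
Under exogeneity alone the bounds on PN are max{0,(p₁−p₀)/p₁} ≤ PN ≤ min{1,(1−p₀)/p₁}.
  lower = (p₁ − p₀)/p₁ = 0.10161 / 0.56832 ≈ 0.1788
  upper = min{1, (1 − p₀)/p₁} = 0.53329 / 0.56832 ≈ 0.9384

0.179 ≤ PN ≤ 0.938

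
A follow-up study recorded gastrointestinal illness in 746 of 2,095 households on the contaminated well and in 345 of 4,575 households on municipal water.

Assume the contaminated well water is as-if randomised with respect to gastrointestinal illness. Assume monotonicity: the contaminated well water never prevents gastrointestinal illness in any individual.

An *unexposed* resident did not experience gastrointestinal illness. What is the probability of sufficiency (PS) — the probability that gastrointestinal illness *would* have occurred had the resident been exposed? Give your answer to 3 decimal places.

PS ≈ 0.304

p₁ = P(outcome | exposed) = 746/2095 = 0.35609
p₀ = P(outcome | unexposed) = 345/4575 = 0.07541
Under exogeneity and monotonicity, PS = (p₁ − p₀) / (1 − p₀).
PS = (0.35609 − 0.07541) / (1 − 0.07541) = 0.28068 / 0.92459 ≈ 0.3036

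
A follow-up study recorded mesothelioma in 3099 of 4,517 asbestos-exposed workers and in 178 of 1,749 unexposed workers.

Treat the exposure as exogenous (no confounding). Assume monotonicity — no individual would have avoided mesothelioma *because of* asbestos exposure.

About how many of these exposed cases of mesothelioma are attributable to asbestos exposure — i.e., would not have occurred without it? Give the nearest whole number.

about 2639 cases

p₁ = P(outcome | exposed) = 3099/4517 = 0.68607
p₀ = P(outcome | unexposed) = 178/1749 = 0.10177
PN = (p₁ − p₀)/p₁ = (0.68607 − 0.10177) / 0.68607 ≈ 0.85166.
Attributable cases ≈ PN × (exposed cases) = 0.85166 × 3099 ≈ 2639.29.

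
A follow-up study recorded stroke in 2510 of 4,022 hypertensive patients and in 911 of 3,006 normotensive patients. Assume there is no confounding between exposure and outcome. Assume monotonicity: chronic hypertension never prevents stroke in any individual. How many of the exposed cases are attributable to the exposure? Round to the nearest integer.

p₁ = P(outcome | exposed) = 2510/4022 = 0.62407
p₀ = P(outcome | unexposed) = 911/3006 = 0.30306
PN = (p₁ − p₀)/p₁ = (0.62407 − 0.30306) / 0.62407 ≈ 0.51438.
Attributable cases ≈ PN × (exposed cases) = 0.51438 × 2510 ≈ 1291.09.

about 1291 cases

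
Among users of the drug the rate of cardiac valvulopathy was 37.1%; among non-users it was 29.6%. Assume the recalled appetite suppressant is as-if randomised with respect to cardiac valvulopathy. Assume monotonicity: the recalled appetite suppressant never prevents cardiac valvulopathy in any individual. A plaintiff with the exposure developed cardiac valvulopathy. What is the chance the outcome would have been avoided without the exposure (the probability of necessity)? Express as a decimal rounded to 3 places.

PN ≈ 0.202

p₁ = 0.371, p₀ = 0.296.
Under exogeneity and monotonicity, PN = (p₁ − p₀) / p₁.
PN = (0.371 − 0.296) / 0.371 = 0.075 / 0.371 ≈ 0.2022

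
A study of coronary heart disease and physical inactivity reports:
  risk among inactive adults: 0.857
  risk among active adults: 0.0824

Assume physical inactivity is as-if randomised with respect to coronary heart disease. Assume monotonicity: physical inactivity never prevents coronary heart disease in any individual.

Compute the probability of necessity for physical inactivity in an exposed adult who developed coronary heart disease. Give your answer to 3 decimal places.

Let p₁ = 0.857, p₀ = 0.0824.
Under exogeneity and monotonicity, PN = (p₁ − p₀) / p₁.
PN = (0.857 − 0.0824) / 0.857 = 0.7746 / 0.857 ≈ 0.9039

PN ≈ 0.904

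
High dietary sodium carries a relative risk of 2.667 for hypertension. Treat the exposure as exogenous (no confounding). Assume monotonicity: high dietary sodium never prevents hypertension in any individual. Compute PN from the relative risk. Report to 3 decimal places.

Under exogeneity and monotonicity, PN = (RR − 1) / RR = 1 − 1/RR.
PN = (2.667 − 1) / 2.667 = 1.667 / 2.667 ≈ 0.6250

PN ≈ 0.625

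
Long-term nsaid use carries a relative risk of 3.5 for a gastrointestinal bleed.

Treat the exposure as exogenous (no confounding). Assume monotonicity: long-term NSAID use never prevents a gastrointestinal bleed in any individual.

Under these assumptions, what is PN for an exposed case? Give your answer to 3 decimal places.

PN ≈ 0.714

Under exogeneity and monotonicity, PN = (RR − 1) / RR = 1 − 1/RR.
PN = (3.5 − 1) / 3.5 = 2.5 / 3.5 ≈ 0.7143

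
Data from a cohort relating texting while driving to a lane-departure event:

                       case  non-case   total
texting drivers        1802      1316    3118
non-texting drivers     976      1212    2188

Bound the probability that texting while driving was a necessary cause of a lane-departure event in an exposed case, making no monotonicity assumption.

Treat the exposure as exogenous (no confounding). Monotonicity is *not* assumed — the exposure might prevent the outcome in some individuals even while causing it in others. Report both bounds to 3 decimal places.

0.228 ≤ PN ≤ 0.958

p₁ = P(outcome | exposed) = 1802/3118 = 0.57793
p₀ = P(outcome | unexposed) = 976/2188 = 0.44607
Under exogeneity alone the bounds on PN are max{0,(p₁−p₀)/p₁} ≤ PN ≤ min{1,(1−p₀)/p₁}.
  lower = (p₁ − p₀)/p₁ = 0.13187 / 0.57793 ≈ 0.2282
  upper = min{1, (1 − p₀)/p₁} = 0.55393 / 0.57793 ≈ 0.9585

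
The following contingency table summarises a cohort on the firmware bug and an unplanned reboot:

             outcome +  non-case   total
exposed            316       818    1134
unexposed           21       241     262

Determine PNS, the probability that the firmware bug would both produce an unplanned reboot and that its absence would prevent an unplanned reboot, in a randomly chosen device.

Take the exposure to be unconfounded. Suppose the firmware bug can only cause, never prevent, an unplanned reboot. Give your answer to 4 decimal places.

p₁ = P(outcome | exposed) = 316/1134 = 0.27866
p₀ = P(outcome | unexposed) = 21/262 = 0.080153
Under exogeneity and monotonicity, PNS = p₁ − p₀.
PNS = 0.27866 − 0.080153 = 0.19851

PNS ≈ 0.1985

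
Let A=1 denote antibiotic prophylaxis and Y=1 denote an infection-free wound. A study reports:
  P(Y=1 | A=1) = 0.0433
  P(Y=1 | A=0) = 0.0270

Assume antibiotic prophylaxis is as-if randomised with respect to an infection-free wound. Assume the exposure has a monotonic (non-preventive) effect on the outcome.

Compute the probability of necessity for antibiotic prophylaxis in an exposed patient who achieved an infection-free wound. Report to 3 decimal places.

Let p₁ = 0.0433, p₀ = 0.027.
Under exogeneity and monotonicity, PN = (p₁ − p₀) / p₁.
PN = (0.0433 − 0.027) / 0.0433 = 0.0163 / 0.0433 ≈ 0.3764

PN ≈ 0.376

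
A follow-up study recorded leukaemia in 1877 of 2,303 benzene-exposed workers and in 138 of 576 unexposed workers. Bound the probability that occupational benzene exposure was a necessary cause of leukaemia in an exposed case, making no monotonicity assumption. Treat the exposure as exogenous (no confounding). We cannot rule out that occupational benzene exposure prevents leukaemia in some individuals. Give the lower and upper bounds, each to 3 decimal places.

0.706 ≤ PN ≤ 0.933

p₁ = P(outcome | exposed) = 1877/2303 = 0.81502
p₀ = P(outcome | unexposed) = 138/576 = 0.23958
Under exogeneity alone the bounds on PN are max{0,(p₁−p₀)/p₁} ≤ PN ≤ min{1,(1−p₀)/p₁}.
  lower = (p₁ − p₀)/p₁ = 0.57544 / 0.81502 ≈ 0.7060
  upper = min{1, (1 − p₀)/p₁} = 0.76042 / 0.81502 ≈ 0.9330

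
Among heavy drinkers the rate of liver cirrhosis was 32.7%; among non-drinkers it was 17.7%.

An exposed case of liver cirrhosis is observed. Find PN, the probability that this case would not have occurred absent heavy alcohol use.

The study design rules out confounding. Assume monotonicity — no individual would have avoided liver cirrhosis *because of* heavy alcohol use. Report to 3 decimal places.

p₁ = 0.327, p₀ = 0.177.
Under exogeneity and monotonicity, PN = (p₁ − p₀) / p₁.
PN = (0.327 − 0.177) / 0.327 = 0.15 / 0.327 ≈ 0.4587

PN ≈ 0.459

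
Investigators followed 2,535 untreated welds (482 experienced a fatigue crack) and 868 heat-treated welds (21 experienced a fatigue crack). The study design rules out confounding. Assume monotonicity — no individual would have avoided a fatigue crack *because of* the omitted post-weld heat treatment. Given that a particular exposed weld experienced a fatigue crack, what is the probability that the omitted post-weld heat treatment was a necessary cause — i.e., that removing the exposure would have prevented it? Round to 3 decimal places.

PN ≈ 0.873

p₁ = P(outcome | exposed) = 482/2535 = 0.19014
p₀ = P(outcome | unexposed) = 21/868 = 0.024194
Under exogeneity and monotonicity, PN = (p₁ − p₀) / p₁.
PN = (0.19014 − 0.024194) / 0.19014 = 0.16594 / 0.19014 ≈ 0.8728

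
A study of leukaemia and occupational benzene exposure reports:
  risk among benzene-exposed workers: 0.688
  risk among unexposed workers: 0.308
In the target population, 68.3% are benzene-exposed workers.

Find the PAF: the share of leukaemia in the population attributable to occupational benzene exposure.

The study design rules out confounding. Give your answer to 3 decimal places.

PAF ≈ 0.457

Let p₁ = 0.688, p₀ = 0.308.
Overall risk P(Y=1) = π·p₁ + (1−π)·p₀ = 0.683×0.688 + 0.317×0.308 = 0.56754.
Under exogeneity, PAF = [P(Y=1) − p₀] / P(Y=1).
PAF = (0.56754 − 0.308) / 0.56754 ≈ 0.4573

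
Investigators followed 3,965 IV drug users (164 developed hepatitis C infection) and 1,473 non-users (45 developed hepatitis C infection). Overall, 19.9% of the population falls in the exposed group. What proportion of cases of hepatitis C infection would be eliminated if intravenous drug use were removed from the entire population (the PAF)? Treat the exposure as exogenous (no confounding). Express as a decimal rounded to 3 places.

PAF ≈ 0.066

p₁ = P(outcome | exposed) = 164/3965 = 0.041362
p₀ = P(outcome | unexposed) = 45/1473 = 0.03055
Overall risk P(Y=1) = π·p₁ + (1−π)·p₀ = 0.199×0.041362 + 0.801×0.03055 = 0.032701.
Under exogeneity, PAF = [P(Y=1) − p₀] / P(Y=1).
PAF = (0.032701 − 0.03055) / 0.032701 ≈ 0.0658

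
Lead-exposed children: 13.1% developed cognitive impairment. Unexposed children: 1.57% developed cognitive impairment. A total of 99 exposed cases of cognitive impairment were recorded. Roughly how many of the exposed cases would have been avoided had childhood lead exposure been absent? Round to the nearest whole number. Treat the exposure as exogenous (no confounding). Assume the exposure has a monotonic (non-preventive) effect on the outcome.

about 87 cases

p₁ = 0.131, p₀ = 0.0157.
PN = (p₁ − p₀)/p₁ = (0.131 − 0.0157) / 0.131 ≈ 0.88015.
Attributable cases ≈ PN × (exposed cases) = 0.88015 × 99 ≈ 87.14.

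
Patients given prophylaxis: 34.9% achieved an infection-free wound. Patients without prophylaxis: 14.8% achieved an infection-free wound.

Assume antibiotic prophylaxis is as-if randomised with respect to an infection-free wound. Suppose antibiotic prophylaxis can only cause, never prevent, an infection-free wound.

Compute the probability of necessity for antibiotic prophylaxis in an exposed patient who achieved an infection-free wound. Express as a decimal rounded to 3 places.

PN ≈ 0.576

p₁ = 0.349, p₀ = 0.148.
Under exogeneity and monotonicity, PN = (p₁ − p₀) / p₁.
PN = (0.349 − 0.148) / 0.349 = 0.201 / 0.349 ≈ 0.5759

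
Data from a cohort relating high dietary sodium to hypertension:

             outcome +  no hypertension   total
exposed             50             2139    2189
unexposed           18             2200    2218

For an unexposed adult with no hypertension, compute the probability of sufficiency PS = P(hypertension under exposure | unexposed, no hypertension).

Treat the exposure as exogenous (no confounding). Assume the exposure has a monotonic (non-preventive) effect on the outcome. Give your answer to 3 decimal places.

PS ≈ 0.015

p₁ = P(outcome | exposed) = 50/2189 = 0.022841
p₀ = P(outcome | unexposed) = 18/2218 = 0.0081154
Under exogeneity and monotonicity, PS = (p₁ − p₀) / (1 − p₀).
PS = (0.022841 − 0.0081154) / (1 − 0.0081154) = 0.014726 / 0.99188 ≈ 0.0148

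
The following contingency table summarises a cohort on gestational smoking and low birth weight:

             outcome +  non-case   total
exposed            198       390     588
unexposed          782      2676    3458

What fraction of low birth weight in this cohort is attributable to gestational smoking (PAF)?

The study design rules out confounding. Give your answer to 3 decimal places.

p₁ = P(outcome | exposed) = 198/588 = 0.33673
p₀ = P(outcome | unexposed) = 782/3458 = 0.22614
Exposure prevalence π = 588/4046 = 0.14533; overall risk P(Y=1) = 0.24221.
Under exogeneity, PAF = [P(Y=1) − p₀]/P(Y=1).
PAF = (0.24221 − 0.22614) / 0.24221 ≈ 0.0664

PAF ≈ 0.066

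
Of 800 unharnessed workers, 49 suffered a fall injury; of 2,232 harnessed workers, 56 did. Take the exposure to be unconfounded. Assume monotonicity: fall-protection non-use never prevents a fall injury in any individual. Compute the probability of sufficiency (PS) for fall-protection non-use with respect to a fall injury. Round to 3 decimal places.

PS ≈ 0.037

p₁ = P(outcome | exposed) = 49/800 = 0.06125
p₀ = P(outcome | unexposed) = 56/2232 = 0.02509
Under exogeneity and monotonicity, PS = (p₁ − p₀) / (1 − p₀).
PS = (0.06125 − 0.02509) / (1 − 0.02509) = 0.03616 / 0.97491 ≈ 0.0371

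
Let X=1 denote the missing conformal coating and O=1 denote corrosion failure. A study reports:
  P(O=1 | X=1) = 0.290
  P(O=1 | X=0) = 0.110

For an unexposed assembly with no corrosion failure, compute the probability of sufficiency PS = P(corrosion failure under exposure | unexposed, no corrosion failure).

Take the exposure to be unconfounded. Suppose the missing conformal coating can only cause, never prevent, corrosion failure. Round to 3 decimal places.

PS ≈ 0.202

Let p₁ = 0.29, p₀ = 0.11.
Under exogeneity and monotonicity, PS = (p₁ − p₀) / (1 − p₀).
PS = (0.29 − 0.11) / (1 − 0.11) = 0.18 / 0.89 ≈ 0.2022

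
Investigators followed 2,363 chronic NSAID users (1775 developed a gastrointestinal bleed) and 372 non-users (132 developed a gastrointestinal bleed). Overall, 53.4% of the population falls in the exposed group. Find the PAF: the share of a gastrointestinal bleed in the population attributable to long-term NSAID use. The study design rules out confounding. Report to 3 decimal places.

PAF ≈ 0.374

p₁ = P(outcome | exposed) = 1775/2363 = 0.75116
p₀ = P(outcome | unexposed) = 132/372 = 0.35484
Overall risk P(Y=1) = π·p₁ + (1−π)·p₀ = 0.534×0.75116 + 0.466×0.35484 = 0.56648.
Under exogeneity, PAF = [P(Y=1) − p₀] / P(Y=1).
PAF = (0.56648 − 0.35484) / 0.56648 ≈ 0.3736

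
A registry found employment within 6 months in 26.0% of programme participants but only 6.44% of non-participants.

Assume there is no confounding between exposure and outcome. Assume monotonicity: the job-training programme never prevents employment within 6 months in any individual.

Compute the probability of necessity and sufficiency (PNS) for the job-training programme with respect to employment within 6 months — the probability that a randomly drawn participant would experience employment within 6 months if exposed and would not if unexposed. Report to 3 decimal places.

PNS ≈ 0.196

p₁ = 0.26, p₀ = 0.0644.
Under exogeneity and monotonicity, PNS = p₁ − p₀.
PNS = 0.26 − 0.0644 = 0.1956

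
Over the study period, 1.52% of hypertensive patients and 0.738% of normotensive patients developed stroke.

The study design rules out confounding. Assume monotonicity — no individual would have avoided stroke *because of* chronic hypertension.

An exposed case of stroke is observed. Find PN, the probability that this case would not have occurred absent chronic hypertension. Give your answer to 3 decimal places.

p₁ = 0.0152, p₀ = 0.00738.
Under exogeneity and monotonicity, PN = (p₁ − p₀) / p₁.
PN = (0.0152 − 0.00738) / 0.0152 = 0.00782 / 0.0152 ≈ 0.5145

PN ≈ 0.514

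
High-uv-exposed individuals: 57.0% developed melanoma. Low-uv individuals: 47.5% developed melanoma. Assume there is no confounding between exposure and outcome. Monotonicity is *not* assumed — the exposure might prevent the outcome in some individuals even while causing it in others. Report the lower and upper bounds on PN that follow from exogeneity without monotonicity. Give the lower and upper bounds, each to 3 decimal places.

0.167 ≤ PN ≤ 0.921

p₁ = 0.57, p₀ = 0.475.
Under exogeneity alone the bounds on PN are max{0,(p₁−p₀)/p₁} ≤ PN ≤ min{1,(1−p₀)/p₁}.
  lower = (p₁ − p₀)/p₁ = 0.095 / 0.57 ≈ 0.1667
  upper = min{1, (1 − p₀)/p₁} = 0.525 / 0.57 ≈ 0.9211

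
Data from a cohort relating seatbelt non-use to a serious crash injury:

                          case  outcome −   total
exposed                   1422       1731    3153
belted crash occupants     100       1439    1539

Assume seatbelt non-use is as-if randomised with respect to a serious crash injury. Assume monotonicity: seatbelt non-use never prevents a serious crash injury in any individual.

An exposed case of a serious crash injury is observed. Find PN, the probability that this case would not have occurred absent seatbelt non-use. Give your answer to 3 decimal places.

p₁ = P(outcome | exposed) = 1422/3153 = 0.451
p₀ = P(outcome | unexposed) = 100/1539 = 0.064977
Under exogeneity and monotonicity, PN = (p₁ − p₀)/p₁.
PN = (0.451 − 0.064977) / 0.451 ≈ 0.8559

PN ≈ 0.856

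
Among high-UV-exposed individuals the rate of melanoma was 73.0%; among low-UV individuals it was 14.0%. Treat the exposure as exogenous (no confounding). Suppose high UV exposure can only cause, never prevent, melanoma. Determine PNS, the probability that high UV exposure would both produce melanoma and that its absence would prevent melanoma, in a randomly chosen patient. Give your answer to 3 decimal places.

PNS ≈ 0.590

p₁ = 0.73, p₀ = 0.14.
Under exogeneity and monotonicity, PNS = p₁ − p₀.
PNS = 0.73 − 0.14 = 0.59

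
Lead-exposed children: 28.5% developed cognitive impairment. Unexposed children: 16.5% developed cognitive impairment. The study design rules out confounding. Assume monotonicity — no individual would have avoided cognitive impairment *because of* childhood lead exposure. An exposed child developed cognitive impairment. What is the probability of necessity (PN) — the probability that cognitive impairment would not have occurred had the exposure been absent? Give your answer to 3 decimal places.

p₁ = 0.285, p₀ = 0.165.
Under exogeneity and monotonicity, PN = (p₁ − p₀) / p₁.
PN = (0.285 − 0.165) / 0.285 = 0.12 / 0.285 ≈ 0.4211

PN ≈ 0.421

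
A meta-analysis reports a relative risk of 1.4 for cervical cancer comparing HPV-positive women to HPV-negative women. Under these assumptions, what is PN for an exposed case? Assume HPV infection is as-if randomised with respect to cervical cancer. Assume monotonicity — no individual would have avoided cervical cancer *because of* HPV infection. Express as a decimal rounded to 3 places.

Under exogeneity and monotonicity, PN = (RR − 1) / RR = 1 − 1/RR.
PN = (1.4 − 1) / 1.4 = 0.4 / 1.4 ≈ 0.2857

PN ≈ 0.286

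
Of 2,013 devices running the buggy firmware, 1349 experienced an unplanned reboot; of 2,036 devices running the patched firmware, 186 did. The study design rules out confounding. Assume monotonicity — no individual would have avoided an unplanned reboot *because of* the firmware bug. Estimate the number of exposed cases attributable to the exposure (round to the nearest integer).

about 1165 cases

p₁ = P(outcome | exposed) = 1349/2013 = 0.67014
p₀ = P(outcome | unexposed) = 186/2036 = 0.091356
PN = (p₁ − p₀)/p₁ = (0.67014 − 0.091356) / 0.67014 ≈ 0.86368.
Attributable cases ≈ PN × (exposed cases) = 0.86368 × 1349 ≈ 1165.10.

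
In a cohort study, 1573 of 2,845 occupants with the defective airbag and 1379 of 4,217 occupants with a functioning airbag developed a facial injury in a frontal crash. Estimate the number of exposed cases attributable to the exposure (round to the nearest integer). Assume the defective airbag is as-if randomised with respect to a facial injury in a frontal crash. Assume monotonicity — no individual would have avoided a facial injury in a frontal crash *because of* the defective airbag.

about 643 cases

p₁ = P(outcome | exposed) = 1573/2845 = 0.5529
p₀ = P(outcome | unexposed) = 1379/4217 = 0.32701
PN = (p₁ − p₀)/p₁ = (0.5529 − 0.32701) / 0.5529 ≈ 0.40856.
Attributable cases ≈ PN × (exposed cases) = 0.40856 × 1573 ≈ 642.66.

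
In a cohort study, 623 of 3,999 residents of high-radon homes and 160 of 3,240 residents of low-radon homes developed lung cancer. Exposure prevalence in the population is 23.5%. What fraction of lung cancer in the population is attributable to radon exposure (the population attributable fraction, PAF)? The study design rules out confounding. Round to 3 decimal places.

p₁ = P(outcome | exposed) = 623/3999 = 0.15579
p₀ = P(outcome | unexposed) = 160/3240 = 0.049383
Overall risk P(Y=1) = π·p₁ + (1−π)·p₀ = 0.235×0.15579 + 0.765×0.049383 = 0.074388.
Under exogeneity, PAF = [P(Y=1) − p₀] / P(Y=1).
PAF = (0.074388 − 0.049383) / 0.074388 ≈ 0.3361

PAF ≈ 0.336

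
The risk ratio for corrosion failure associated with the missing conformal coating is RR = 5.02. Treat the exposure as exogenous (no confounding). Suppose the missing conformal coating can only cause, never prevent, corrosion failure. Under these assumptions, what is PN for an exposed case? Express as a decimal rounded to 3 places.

PN ≈ 0.801

Under exogeneity and monotonicity, PN = (RR − 1) / RR = 1 − 1/RR.
PN = (5.02 − 1) / 5.02 = 4.02 / 5.02 ≈ 0.8008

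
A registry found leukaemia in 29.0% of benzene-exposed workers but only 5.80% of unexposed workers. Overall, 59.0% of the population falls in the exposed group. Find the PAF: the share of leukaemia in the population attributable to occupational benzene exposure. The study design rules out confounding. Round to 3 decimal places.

p₁ = 0.29, p₀ = 0.058.
Overall risk P(Y=1) = π·p₁ + (1−π)·p₀ = 0.59×0.29 + 0.41×0.058 = 0.19488.
Under exogeneity, PAF = [P(Y=1) − p₀] / P(Y=1).
PAF = (0.19488 − 0.058) / 0.19488 ≈ 0.7024

PAF ≈ 0.702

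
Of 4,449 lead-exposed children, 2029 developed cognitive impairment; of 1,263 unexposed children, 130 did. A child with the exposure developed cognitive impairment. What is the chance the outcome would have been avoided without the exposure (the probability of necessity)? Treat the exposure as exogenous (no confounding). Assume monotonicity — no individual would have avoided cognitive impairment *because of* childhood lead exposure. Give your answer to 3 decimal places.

PN ≈ 0.774

p₁ = P(outcome | exposed) = 2029/4449 = 0.45606
p₀ = P(outcome | unexposed) = 130/1263 = 0.10293
Under exogeneity and monotonicity, PN = (p₁ − p₀) / p₁.
PN = (0.45606 − 0.10293) / 0.45606 = 0.35313 / 0.45606 ≈ 0.7743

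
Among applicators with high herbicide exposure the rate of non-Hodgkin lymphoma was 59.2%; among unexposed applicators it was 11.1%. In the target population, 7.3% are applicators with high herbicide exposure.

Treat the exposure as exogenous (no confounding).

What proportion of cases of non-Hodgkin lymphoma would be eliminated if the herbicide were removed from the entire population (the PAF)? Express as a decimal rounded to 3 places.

PAF ≈ 0.240

p₁ = 0.592, p₀ = 0.111.
Overall risk P(Y=1) = π·p₁ + (1−π)·p₀ = 0.073×0.592 + 0.927×0.111 = 0.14611.
Under exogeneity, PAF = [P(Y=1) − p₀] / P(Y=1).
PAF = (0.14611 − 0.111) / 0.14611 ≈ 0.2403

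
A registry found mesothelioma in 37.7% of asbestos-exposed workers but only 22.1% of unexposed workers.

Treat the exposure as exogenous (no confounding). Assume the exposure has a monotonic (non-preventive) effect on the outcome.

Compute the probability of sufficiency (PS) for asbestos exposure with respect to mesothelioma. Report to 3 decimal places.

PS ≈ 0.200

p₁ = 0.377, p₀ = 0.221.
Under exogeneity and monotonicity, PS = (p₁ − p₀) / (1 − p₀).
PS = (0.377 − 0.221) / (1 − 0.221) = 0.156 / 0.779 ≈ 0.2003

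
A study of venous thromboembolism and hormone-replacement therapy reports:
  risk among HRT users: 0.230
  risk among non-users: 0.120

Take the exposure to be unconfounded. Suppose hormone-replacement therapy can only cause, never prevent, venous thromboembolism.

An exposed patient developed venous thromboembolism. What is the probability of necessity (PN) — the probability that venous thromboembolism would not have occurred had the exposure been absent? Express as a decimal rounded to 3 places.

PN ≈ 0.478

Let p₁ = 0.23, p₀ = 0.12.
Under exogeneity and monotonicity, PN = (p₁ − p₀) / p₁.
PN = (0.23 − 0.12) / 0.23 = 0.11 / 0.23 ≈ 0.4783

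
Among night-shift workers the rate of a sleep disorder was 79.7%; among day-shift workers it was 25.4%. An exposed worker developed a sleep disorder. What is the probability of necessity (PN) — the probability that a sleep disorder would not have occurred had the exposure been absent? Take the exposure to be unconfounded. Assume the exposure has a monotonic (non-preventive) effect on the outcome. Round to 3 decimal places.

PN ≈ 0.681

p₁ = 0.797, p₀ = 0.254.
Under exogeneity and monotonicity, PN = (p₁ − p₀) / p₁.
PN = (0.797 − 0.254) / 0.797 = 0.543 / 0.797 ≈ 0.6813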